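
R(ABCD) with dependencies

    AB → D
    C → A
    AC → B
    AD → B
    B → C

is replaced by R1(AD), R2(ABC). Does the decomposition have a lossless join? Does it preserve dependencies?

Lossless test: (A)⁺ = {A}, which is a superkey of neither fragment — lossy.
Dependency preservation: the restricted closure of {AB} across the fragments never reaches {D}, so AB → D cannot be enforced without a join — not preserved.

lossy and not dependency-preserving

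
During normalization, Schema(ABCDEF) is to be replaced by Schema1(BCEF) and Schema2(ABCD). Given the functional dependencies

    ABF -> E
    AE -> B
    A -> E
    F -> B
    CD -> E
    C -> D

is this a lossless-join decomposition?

No

Common attributes: Schema1 ∩ Schema2 = {BC}.
Closure of {BC}: C → D applies, adding D; CD → E applies, adding E. So (BC)⁺ = {BCDE}.
The closure contains neither all of Schema1 = {BCEF} nor all of Schema2 = {ABCD}, so the common attributes are not a superkey of either fragment. The join is lossy.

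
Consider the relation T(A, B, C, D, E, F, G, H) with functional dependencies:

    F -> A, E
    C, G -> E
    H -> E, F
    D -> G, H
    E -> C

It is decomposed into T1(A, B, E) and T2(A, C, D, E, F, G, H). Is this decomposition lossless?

No

Common attributes: T1 ∩ T2 = {A, E}.
Closure of {A, E}: E → C applies, adding C. So (A, E)⁺ = {A, C, E}.
The closure contains neither all of T1 = {A, B, E} nor all of T2 = {A, C, D, E, F, G, H}, so the common attributes are not a superkey of either fragment. The join is lossy.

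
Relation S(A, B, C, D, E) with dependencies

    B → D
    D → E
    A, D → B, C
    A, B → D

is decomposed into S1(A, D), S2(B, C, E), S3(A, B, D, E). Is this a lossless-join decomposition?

No

Chase test. Columns are A, B, C, D, E; row i has aⱼ where attribute j ∈ Si, else bᵢⱼ.
Initial tableau (one row per fragment):
  row 1: a1 b12 b13 a4 b15
  row 2: b21 a2 a3 b24 a5
  row 3: a1 a2 b33 a4 a5
Rows 2 and 3 agree on B; apply B→D and equate their D entries.
Rows 1 and 2 agree on D; apply D→E and equate their E entries.
Rows 1 and 3 agree on A, D; apply A, D→B, C and equate their B, C entries.
No row becomes fully distinguished — the join is lossy.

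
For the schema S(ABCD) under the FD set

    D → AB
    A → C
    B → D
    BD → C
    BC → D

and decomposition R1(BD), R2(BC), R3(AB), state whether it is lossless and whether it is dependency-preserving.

Lossless test (chase): Rows 1 and 2 agree on B; apply B→D and equate their D entries. Rows 1 and 3 agree on B; apply B→D and equate their D entries. Rows 1 and 2 agree on BD; apply BD→C and equate their C entries. Rows 1 and 3 agree on BD; apply BD→C and equate their C entries. Rows 1 and 2 agree on D; apply D→AB and equate their AB entries. Rows 1 and 3 agree on D; apply D→AB and equate their AB entries. Row 1 is now all distinguished symbols — the join is lossless.
Dependency preservation: the restricted closure of {A} across the fragments never reaches {C}, so A → C cannot be enforced without a join — not preserved.

lossless but not dependency-preserving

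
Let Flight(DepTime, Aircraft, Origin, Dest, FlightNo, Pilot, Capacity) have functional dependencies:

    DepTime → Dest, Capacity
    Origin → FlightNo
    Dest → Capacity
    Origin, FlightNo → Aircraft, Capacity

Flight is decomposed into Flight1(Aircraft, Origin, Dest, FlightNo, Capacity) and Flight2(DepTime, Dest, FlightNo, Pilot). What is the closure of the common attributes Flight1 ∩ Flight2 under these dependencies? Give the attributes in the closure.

Flight1 ∩ Flight2 = {Dest, FlightNo}.
Dest → Capacity applies, adding Capacity
Closure: {Dest, FlightNo, Capacity}.

Dest, FlightNo, Capacity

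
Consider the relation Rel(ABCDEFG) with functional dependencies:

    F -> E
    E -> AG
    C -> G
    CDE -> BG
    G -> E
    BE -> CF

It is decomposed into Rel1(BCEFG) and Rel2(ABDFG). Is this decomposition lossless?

Yes

Common attributes: Rel1 ∩ Rel2 = {BFG}.
Closure of {BFG}: F → E applies, adding E; E → AG applies, adding A; BE → CF applies, adding C. So (BFG)⁺ = {ABCEFG}.
This closure contains every attribute of Rel1, so Rel1 ∩ Rel2 → Rel1. The join is lossless.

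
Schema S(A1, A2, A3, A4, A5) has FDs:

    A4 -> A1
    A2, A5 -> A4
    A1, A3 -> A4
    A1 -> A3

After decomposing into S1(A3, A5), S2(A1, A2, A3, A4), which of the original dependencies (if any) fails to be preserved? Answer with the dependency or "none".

A2, A5 -> A4

Check A2, A5 → A4: no single fragment contains all of {A2, A4, A5}, and the restricted closure of {A2, A5} across the fragments never reaches {A4}.
A4 → A1 is preserved.
A1, A3 → A4 is preserved.
A1 → A3 is preserved.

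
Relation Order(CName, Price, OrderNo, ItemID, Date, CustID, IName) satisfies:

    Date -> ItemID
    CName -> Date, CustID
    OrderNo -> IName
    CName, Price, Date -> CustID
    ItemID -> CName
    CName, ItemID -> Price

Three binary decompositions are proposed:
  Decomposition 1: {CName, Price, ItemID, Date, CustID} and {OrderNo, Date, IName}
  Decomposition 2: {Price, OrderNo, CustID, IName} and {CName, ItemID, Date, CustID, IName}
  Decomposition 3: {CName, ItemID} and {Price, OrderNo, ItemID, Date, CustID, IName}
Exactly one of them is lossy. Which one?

Decomposition 1: common = {Date}, closure = {CName, Price, ItemID, Date, CustID} → lossless.
Decomposition 2: common = {CustID, IName}, closure = {CustID, IName} → lossy.
Decomposition 3: common = {ItemID}, closure = {CName, Price, ItemID, Date, CustID} → lossless.

Decomposition 2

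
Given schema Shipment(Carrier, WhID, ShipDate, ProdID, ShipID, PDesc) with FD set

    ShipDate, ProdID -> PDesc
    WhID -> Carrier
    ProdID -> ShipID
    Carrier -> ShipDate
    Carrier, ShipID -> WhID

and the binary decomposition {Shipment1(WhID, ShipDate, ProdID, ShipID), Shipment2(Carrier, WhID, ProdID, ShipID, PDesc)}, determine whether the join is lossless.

Yes

Common attributes: Shipment1 ∩ Shipment2 = {WhID, ProdID, ShipID}.
Closure of {WhID, ProdID, ShipID}: WhID → Carrier applies, adding Carrier; Carrier → ShipDate applies, adding ShipDate; ShipDate, ProdID → PDesc applies, adding PDesc. So (WhID, ProdID, ShipID)⁺ = {Carrier, WhID, ShipDate, ProdID, ShipID, PDesc}.
This closure contains every attribute of Shipment1, so Shipment1 ∩ Shipment2 → Shipment1. The join is lossless.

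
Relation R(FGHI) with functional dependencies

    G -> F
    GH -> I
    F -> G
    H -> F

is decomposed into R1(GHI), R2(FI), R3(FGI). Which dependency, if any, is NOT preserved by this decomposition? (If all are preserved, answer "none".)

G → F lies within R3.
GH → I lies within R1.
F → G lies within R3.
H → F: restricted closure across fragments reaches F.
Every dependency is enforceable on the fragments, so the decomposition is dependency-preserving.

none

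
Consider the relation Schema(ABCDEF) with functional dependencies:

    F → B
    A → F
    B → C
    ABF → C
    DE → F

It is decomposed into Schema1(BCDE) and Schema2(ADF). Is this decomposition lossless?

No

Common attributes: Schema1 ∩ Schema2 = {D}.
No dependency enlarges {D}, so (D)⁺ = {D}.
The closure contains neither all of Schema1 = {BCDE} nor all of Schema2 = {ADF}, so the common attributes are not a superkey of either fragment. The join is lossy.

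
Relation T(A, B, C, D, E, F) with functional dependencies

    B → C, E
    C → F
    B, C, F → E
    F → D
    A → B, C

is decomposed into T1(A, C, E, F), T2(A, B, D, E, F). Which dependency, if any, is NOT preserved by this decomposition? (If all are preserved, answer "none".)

B → C, E

Check B → C, E: no single fragment contains all of {B, C, E}, and the restricted closure of {B} across the fragments never reaches {C, E}.
C → F is preserved.
B, C, F → E is preserved.
F → D is preserved.
A → B, C is preserved.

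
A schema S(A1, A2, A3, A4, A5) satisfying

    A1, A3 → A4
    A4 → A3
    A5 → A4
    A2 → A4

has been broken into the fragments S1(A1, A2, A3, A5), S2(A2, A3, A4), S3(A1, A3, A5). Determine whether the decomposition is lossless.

Chase test. Columns are A1, A2, A3, A4, A5; row i has aⱼ where attribute j ∈ Si, else bᵢⱼ.
Initial tableau (one row per fragment):
  row 1: a1 a2 a3 b14 a5
  row 2: b21 a2 a3 a4 b25
  row 3: a1 b32 a3 b34 a5
Rows 1 and 3 agree on A1, A3; apply A1, A3→A4 and equate their A4 entries.
Rows 1 and 2 agree on A2; apply A2→A4 and equate their A4 entries.
Row 1 is now all distinguished symbols — the join is lossless.

Yes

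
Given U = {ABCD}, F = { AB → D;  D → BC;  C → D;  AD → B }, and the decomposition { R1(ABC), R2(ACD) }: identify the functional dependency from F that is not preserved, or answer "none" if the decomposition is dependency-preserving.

AB → D: restricted closure across fragments reaches D.
D → BC: restricted closure across fragments reaches BC.
C → D lies within R2.
AD → B: restricted closure across fragments reaches B.
Every dependency is enforceable on the fragments, so the decomposition is dependency-preserving.

none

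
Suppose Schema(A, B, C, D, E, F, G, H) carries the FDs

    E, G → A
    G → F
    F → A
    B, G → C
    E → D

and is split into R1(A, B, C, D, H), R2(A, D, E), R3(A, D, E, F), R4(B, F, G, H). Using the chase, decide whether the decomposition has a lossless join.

Chase test. Columns are A, B, C, D, E, F, G, H; row i has aⱼ where attribute j ∈ Ri, else bᵢⱼ.
Initial tableau (one row per fragment):
  row 1: a1 a2 a3 a4 b15 b16 b17 a8
  row 2: a1 b22 b23 a4 a5 b26 b27 b28
  row 3: a1 b32 b33 a4 a5 a6 b37 b38
  row 4: b41 a2 b43 b44 b45 a6 a7 a8
Rows 3 and 4 agree on F; apply F→A and equate their A entries.
No row becomes fully distinguished — the join is lossy.

No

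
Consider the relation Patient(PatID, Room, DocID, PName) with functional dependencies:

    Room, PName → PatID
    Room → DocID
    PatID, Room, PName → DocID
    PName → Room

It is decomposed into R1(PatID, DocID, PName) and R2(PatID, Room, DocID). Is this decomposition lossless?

Common attributes: R1 ∩ R2 = {PatID, DocID}.
No dependency enlarges {PatID, DocID}, so (PatID, DocID)⁺ = {PatID, DocID}.
The closure contains neither all of R1 = {PatID, DocID, PName} nor all of R2 = {PatID, Room, DocID}, so the common attributes are not a superkey of either fragment. The join is lossy.

No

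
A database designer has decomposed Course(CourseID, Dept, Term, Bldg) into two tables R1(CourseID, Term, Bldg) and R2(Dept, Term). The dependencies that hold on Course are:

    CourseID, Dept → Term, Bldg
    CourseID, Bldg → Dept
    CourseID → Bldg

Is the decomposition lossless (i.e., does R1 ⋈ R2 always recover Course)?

No

Common attributes: R1 ∩ R2 = {Term}.
No dependency enlarges {Term}, so (Term)⁺ = {Term}.
The closure contains neither all of R1 = {CourseID, Term, Bldg} nor all of R2 = {Dept, Term}, so the common attributes are not a superkey of either fragment. The join is lossy.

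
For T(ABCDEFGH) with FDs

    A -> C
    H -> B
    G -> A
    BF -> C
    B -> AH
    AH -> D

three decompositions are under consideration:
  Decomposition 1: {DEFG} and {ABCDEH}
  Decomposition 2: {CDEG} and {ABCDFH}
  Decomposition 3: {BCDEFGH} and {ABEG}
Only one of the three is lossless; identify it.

Decomposition 1: common = {DE}, closure = {DE} → lossy.
Decomposition 2: common = {CD}, closure = {CD} → lossy.
Decomposition 3: common = {BEG}, closure = {ABCDEGH} → lossless.

Decomposition 3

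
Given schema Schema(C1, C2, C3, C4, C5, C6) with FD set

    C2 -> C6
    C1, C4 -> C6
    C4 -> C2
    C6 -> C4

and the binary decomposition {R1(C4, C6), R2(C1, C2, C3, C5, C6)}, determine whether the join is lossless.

Yes

Common attributes: R1 ∩ R2 = {C6}.
Closure of {C6}: C6 → C4 applies, adding C4; C4 → C2 applies, adding C2. So (C6)⁺ = {C2, C4, C6}.
This closure contains every attribute of R1, so R1 ∩ R2 → R1. The join is lossless.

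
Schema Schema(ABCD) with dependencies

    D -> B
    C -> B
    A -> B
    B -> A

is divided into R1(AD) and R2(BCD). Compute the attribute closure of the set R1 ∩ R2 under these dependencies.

ABD

R1 ∩ R2 = {D}.
D → B applies, adding B
B → A applies, adding A
Closure: {ABD}.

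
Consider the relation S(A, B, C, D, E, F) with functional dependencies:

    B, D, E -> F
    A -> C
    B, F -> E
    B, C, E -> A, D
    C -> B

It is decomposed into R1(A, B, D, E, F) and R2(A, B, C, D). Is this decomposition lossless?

Common attributes: R1 ∩ R2 = {A, B, D}.
Closure of {A, B, D}: A → C applies, adding C. So (A, B, D)⁺ = {A, B, C, D}.
This closure contains every attribute of R2, so R1 ∩ R2 → R2. The join is lossless.

Yes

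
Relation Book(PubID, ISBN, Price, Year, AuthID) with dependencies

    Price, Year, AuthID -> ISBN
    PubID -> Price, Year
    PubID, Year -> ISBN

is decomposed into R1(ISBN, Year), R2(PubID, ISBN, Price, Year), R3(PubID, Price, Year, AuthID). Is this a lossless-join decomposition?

Yes

Chase test. Columns are PubID, ISBN, Price, Year, AuthID; row i has aⱼ where attribute j ∈ Ri, else bᵢⱼ.
Initial tableau (one row per fragment):
  row 1: b11 a2 b13 a4 b15
  row 2: a1 a2 a3 a4 b25
  row 3: a1 b32 a3 a4 a5
Rows 2 and 3 agree on PubID, Year; apply PubID, Year→ISBN and equate their ISBN entries.
Row 3 is now all distinguished symbols — the join is lossless.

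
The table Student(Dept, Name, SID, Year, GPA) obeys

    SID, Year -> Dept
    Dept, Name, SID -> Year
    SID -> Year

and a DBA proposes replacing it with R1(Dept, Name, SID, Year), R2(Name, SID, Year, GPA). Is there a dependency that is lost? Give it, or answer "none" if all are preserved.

none

SID, Year → Dept lies within R1.
Dept, Name, SID → Year lies within R1.
SID → Year lies within R1.
Every dependency is enforceable on the fragments, so the decomposition is dependency-preserving.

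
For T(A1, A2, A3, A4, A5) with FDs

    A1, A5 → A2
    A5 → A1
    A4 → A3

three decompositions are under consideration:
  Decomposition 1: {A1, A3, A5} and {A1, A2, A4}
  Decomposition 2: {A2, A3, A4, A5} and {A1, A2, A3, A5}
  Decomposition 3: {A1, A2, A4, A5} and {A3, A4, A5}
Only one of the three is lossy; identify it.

Decomposition 1

Decomposition 1: common = {A1}, closure = {A1} → lossy.
Decomposition 2: common = {A2, A3, A5}, closure = {A1, A2, A3, A5} → lossless.
Decomposition 3: common = {A4, A5}, closure = {A1, A2, A3, A4, A5} → lossless.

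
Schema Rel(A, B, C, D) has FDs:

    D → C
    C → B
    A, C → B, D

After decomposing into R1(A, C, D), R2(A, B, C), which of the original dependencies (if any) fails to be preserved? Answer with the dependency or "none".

none

D → C lies within R1.
C → B lies within R2.
A, C → B, D: restricted closure across fragments reaches B, D.
Every dependency is enforceable on the fragments, so the decomposition is dependency-preserving.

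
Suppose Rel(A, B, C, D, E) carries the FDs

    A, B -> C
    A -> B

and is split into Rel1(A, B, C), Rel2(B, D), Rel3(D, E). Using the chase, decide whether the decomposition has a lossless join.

Chase test. Columns are A, B, C, D, E; row i has aⱼ where attribute j ∈ Reli, else bᵢⱼ.
Initial tableau (one row per fragment):
  row 1: a1 a2 a3 b14 b15
  row 2: b21 a2 b23 a4 b25
  row 3: b31 b32 b33 a4 a5
No row becomes fully distinguished — the join is lossy.

No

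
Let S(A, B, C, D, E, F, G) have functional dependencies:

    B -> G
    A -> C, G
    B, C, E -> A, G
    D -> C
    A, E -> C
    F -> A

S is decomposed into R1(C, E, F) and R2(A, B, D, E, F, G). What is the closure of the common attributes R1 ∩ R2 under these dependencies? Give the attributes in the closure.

R1 ∩ R2 = {E, F}.
F → A applies, adding A
A → C, G applies, adding C, G
Closure: {A, C, E, F, G}.

A, C, E, F, G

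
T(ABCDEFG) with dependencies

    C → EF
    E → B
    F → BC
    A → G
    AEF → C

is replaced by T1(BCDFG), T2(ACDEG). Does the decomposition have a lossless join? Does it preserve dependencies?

Lossless test: (CDG)⁺ = {BCDEFG}, which contains all of one fragment — lossless.
Dependency preservation: the restricted closure of {E} across the fragments never reaches {B}, so E → B cannot be enforced without a join — not preserved.

lossless but not dependency-preserving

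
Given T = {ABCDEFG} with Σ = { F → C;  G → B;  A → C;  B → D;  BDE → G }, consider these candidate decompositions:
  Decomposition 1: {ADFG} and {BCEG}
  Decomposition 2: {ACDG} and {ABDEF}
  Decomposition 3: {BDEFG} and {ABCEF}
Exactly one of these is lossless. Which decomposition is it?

Decomposition 1: common = {G}, closure = {BDG} → lossy.
Decomposition 2: common = {AD}, closure = {ACD} → lossy.
Decomposition 3: common = {BEF}, closure = {BCDEFG} → lossless.

Decomposition 3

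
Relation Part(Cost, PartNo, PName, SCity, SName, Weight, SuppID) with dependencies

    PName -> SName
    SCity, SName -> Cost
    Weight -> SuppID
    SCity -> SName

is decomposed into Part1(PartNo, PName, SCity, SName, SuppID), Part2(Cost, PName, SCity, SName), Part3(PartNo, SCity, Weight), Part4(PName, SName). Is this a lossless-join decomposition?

Chase test. Columns are Cost, PartNo, PName, SCity, SName, Weight, SuppID; row i has aⱼ where attribute j ∈ Parti, else bᵢⱼ.
Initial tableau (one row per fragment):
  row 1: b11 a2 a3 a4 a5 b16 a7
  row 2: a1 b22 a3 a4 a5 b26 b27
  row 3: b31 a2 b33 a4 b35 a6 b37
  row 4: b41 b42 a3 b44 a5 b46 b47
Rows 1 and 2 agree on SCity, SName; apply SCity, SName→Cost and equate their Cost entries.
Rows 1 and 3 agree on SCity; apply SCity→SName and equate their SName entries.
Rows 1 and 3 agree on SCity, SName; apply SCity, SName→Cost and equate their Cost entries.
No row becomes fully distinguished — the join is lossy.

No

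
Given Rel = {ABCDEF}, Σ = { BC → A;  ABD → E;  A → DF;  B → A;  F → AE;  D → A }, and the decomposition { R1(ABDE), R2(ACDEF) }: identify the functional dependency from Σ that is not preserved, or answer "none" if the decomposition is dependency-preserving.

BC → A: restricted closure across fragments reaches A.
ABD → E lies within R1.
A → DF lies within R2.
B → A lies within R1.
F → AE lies within R2.
D → A lies within R1.
Every dependency is enforceable on the fragments, so the decomposition is dependency-preserving.

none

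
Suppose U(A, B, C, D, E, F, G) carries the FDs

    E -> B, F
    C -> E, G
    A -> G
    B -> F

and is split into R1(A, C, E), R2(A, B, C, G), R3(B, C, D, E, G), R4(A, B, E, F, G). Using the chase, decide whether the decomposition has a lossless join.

No

Chase test. Columns are A, B, C, D, E, F, G; row i has aⱼ where attribute j ∈ Ri, else bᵢⱼ.
Initial tableau (one row per fragment):
  row 1: a1 b12 a3 b14 a5 b16 b17
  row 2: a1 a2 a3 b24 b25 b26 a7
  row 3: b31 a2 a3 a4 a5 b36 a7
  row 4: a1 a2 b43 b44 a5 a6 a7
Rows 1 and 3 agree on E; apply E→B, F and equate their B, F entries.
Rows 1 and 4 agree on E; apply E→B, F and equate their B, F entries.
Rows 1 and 2 agree on C; apply C→E, G and equate their E, G entries.
Rows 1 and 2 agree on B; apply B→F and equate their F entries.
No row becomes fully distinguished — the join is lossy.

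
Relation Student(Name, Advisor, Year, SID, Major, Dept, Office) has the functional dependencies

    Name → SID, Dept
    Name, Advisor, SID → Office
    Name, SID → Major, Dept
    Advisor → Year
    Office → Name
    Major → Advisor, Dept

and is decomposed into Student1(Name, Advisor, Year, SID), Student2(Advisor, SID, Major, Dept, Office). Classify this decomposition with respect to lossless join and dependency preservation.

Lossless test: (Advisor, SID)⁺ = {Advisor, Year, SID}, which is a superkey of neither fragment — lossy.
Dependency preservation: the restricted closure of {Name} across the fragments never reaches {SID, Dept}, so Name → SID, Dept cannot be enforced without a join — not preserved.

lossy and not dependency-preserving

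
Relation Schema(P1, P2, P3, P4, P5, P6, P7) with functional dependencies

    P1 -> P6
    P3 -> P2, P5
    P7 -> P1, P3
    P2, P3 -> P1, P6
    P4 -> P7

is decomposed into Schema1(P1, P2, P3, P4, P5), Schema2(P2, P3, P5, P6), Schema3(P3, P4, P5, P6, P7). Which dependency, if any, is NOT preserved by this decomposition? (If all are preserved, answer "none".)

Check P1 → P6: no single fragment contains all of {P1, P6}, and the restricted closure of {P1} across the fragments never reaches {P6}.
P3 → P2, P5 is preserved.
P7 → P1, P3 is preserved.
P2, P3 → P1, P6 is preserved.
P4 → P7 is preserved.

P1 -> P6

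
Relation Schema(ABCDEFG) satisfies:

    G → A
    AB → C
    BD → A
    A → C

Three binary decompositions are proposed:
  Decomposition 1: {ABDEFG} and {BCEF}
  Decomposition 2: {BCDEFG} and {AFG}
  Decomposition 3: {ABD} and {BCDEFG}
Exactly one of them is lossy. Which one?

Decomposition 1

Decomposition 1: common = {BEF}, closure = {BEF} → lossy.
Decomposition 2: common = {FG}, closure = {ACFG} → lossless.
Decomposition 3: common = {BD}, closure = {ABCD} → lossless.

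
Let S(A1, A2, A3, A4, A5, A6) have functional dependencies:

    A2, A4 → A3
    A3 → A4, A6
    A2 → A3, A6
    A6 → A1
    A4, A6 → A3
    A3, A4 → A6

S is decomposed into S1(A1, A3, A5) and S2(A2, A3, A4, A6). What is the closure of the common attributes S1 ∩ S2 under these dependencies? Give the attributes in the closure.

A1, A3, A4, A6

S1 ∩ S2 = {A3}.
A3 → A4, A6 applies, adding A4, A6
A6 → A1 applies, adding A1
Closure: {A1, A3, A4, A6}.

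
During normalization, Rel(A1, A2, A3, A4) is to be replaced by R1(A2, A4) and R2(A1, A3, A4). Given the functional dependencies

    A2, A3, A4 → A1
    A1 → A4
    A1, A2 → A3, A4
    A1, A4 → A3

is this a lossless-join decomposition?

No

Common attributes: R1 ∩ R2 = {A4}.
No dependency enlarges {A4}, so (A4)⁺ = {A4}.
The closure contains neither all of R1 = {A2, A4} nor all of R2 = {A1, A3, A4}, so the common attributes are not a superkey of either fragment. The join is lossy.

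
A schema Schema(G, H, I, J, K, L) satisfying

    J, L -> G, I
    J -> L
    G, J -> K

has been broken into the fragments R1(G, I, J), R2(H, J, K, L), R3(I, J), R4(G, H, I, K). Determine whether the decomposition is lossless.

Chase test. Columns are G, H, I, J, K, L; row i has aⱼ where attribute j ∈ Ri, else bᵢⱼ.
Initial tableau (one row per fragment):
  row 1: a1 b12 a3 a4 b15 b16
  row 2: b21 a2 b23 a4 a5 a6
  row 3: b31 b32 a3 a4 b35 b36
  row 4: a1 a2 a3 b44 a5 b46
Rows 1 and 2 agree on J; apply J→L and equate their L entries.
Rows 1 and 3 agree on J; apply J→L and equate their L entries.
Rows 1 and 2 agree on J, L; apply J, L→G, I and equate their G, I entries.
Rows 1 and 3 agree on J, L; apply J, L→G, I and equate their G, I entries.
Rows 1 and 2 agree on G, J; apply G, J→K and equate their K entries.
Rows 1 and 3 agree on G, J; apply G, J→K and equate their K entries.
Row 2 is now all distinguished symbols — the join is lossless.

Yes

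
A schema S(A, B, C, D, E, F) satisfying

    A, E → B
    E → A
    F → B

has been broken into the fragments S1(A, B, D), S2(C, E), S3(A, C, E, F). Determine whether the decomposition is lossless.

No

Chase test. Columns are A, B, C, D, E, F; row i has aⱼ where attribute j ∈ Si, else bᵢⱼ.
Initial tableau (one row per fragment):
  row 1: a1 a2 b13 a4 b15 b16
  row 2: b21 b22 a3 b24 a5 b26
  row 3: a1 b32 a3 b34 a5 a6
Rows 2 and 3 agree on E; apply E→A and equate their A entries.
Rows 2 and 3 agree on A, E; apply A, E→B and equate their B entries.
No row becomes fully distinguished — the join is lossy.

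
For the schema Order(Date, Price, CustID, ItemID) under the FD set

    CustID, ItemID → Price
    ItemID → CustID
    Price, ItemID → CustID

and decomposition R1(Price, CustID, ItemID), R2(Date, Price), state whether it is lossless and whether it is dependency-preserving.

Lossless test: (Price)⁺ = {Price}, which is a superkey of neither fragment — lossy.
Dependency preservation: every FD's attributes lie within a single fragment, so each can be enforced locally — preserved.

lossy but dependency-preserving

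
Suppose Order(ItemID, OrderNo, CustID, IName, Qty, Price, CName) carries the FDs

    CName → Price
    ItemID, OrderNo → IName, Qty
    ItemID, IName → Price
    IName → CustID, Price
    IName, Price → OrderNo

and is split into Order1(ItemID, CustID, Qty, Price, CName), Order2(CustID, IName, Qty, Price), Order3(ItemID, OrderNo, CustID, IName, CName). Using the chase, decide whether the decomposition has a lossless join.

No

Chase test. Columns are ItemID, OrderNo, CustID, IName, Qty, Price, CName; row i has aⱼ where attribute j ∈ Orderi, else bᵢⱼ.
Initial tableau (one row per fragment):
  row 1: a1 b12 a3 b14 a5 a6 a7
  row 2: b21 b22 a3 a4 a5 a6 b27
  row 3: a1 a2 a3 a4 b35 b36 a7
Rows 1 and 3 agree on CName; apply CName→Price and equate their Price entries.
Rows 2 and 3 agree on IName, Price; apply IName, Price→OrderNo and equate their OrderNo entries.
No row becomes fully distinguished — the join is lossy.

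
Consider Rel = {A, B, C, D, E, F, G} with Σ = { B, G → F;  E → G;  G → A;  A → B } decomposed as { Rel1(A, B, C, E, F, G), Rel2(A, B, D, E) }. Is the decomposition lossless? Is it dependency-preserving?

lossy but dependency-preserving

Lossless test: (A, B, E)⁺ = {A, B, E, F, G}, which is a superkey of neither fragment — lossy.
Dependency preservation: every FD's attributes lie within a single fragment, so each can be enforced locally — preserved.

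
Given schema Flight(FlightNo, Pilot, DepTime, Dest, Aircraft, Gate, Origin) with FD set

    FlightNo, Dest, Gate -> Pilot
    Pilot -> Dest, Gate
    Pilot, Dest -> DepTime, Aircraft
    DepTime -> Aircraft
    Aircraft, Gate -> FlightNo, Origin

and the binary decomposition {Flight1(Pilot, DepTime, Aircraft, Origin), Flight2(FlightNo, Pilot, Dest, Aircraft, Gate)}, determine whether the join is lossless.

Common attributes: Flight1 ∩ Flight2 = {Pilot, Aircraft}.
Closure of {Pilot, Aircraft}: Pilot → Dest, Gate applies, adding Dest, Gate; Pilot, Dest → DepTime, Aircraft applies, adding DepTime; Aircraft, Gate → FlightNo, Origin applies, adding FlightNo, Origin. So (Pilot, Aircraft)⁺ = {FlightNo, Pilot, DepTime, Dest, Aircraft, Gate, Origin}.
This closure contains every attribute of Flight1, so Flight1 ∩ Flight2 → Flight1. The join is lossless.

Yes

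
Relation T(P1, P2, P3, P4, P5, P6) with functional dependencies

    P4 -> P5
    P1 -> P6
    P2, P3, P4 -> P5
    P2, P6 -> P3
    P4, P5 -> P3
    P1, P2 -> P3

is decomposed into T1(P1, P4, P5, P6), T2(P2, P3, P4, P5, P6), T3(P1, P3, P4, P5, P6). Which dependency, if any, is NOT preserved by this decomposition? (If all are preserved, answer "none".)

none

P4 → P5 lies within T1.
P1 → P6 lies within T1.
P2, P3, P4 → P5 lies within T2.
P2, P6 → P3 lies within T2.
P4, P5 → P3 lies within T2.
P1, P2 → P3: restricted closure across fragments reaches P3.
Every dependency is enforceable on the fragments, so the decomposition is dependency-preserving.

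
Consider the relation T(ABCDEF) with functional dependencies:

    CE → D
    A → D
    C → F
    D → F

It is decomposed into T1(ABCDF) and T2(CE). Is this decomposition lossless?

Common attributes: T1 ∩ T2 = {C}.
Closure of {C}: C → F applies, adding F. So (C)⁺ = {CF}.
The closure contains neither all of T1 = {ABCDF} nor all of T2 = {CE}, so the common attributes are not a superkey of either fragment. The join is lossy.

No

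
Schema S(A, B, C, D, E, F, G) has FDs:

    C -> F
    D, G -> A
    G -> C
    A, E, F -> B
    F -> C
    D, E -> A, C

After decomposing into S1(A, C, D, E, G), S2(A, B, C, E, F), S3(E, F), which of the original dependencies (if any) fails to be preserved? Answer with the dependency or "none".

none

C → F lies within S2.
D, G → A lies within S1.
G → C lies within S1.
A, E, F → B lies within S2.
F → C lies within S2.
D, E → A, C lies within S1.
Every dependency is enforceable on the fragments, so the decomposition is dependency-preserving.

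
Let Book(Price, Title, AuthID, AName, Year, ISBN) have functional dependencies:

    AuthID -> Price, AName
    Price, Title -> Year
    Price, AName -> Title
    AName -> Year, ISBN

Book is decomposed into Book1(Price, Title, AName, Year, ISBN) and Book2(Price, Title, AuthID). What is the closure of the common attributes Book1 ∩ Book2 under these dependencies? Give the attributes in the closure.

Price, Title, Year

Book1 ∩ Book2 = {Price, Title}.
Price, Title → Year applies, adding Year
Closure: {Price, Title, Year}.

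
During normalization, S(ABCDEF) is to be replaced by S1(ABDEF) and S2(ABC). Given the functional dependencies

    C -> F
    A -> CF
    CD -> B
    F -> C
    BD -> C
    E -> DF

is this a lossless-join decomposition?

Common attributes: S1 ∩ S2 = {AB}.
Closure of {AB}: A → CF applies, adding CF. So (AB)⁺ = {ABCF}.
This closure contains every attribute of S2, so S1 ∩ S2 → S2. The join is lossless.

Yes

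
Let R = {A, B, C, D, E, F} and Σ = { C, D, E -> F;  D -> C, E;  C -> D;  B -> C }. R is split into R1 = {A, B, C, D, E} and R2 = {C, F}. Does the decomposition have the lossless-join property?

Common attributes: R1 ∩ R2 = {C}.
Closure of {C}: C → D applies, adding D; D → C, E applies, adding E; C, D, E → F applies, adding F. So (C)⁺ = {C, D, E, F}.
This closure contains every attribute of R2, so R1 ∩ R2 → R2. The join is lossless.

Yes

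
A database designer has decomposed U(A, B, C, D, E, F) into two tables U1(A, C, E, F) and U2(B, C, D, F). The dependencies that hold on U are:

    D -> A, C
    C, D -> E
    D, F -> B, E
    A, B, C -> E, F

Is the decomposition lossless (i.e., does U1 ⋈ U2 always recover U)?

No

Common attributes: U1 ∩ U2 = {C, F}.
No dependency enlarges {C, F}, so (C, F)⁺ = {C, F}.
The closure contains neither all of U1 = {A, C, E, F} nor all of U2 = {B, C, D, F}, so the common attributes are not a superkey of either fragment. The join is lossy.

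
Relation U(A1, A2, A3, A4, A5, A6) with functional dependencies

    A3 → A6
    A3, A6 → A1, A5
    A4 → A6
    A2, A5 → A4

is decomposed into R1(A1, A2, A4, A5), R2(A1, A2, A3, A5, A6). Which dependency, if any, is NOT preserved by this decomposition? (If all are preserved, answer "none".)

A4 → A6

Check A4 → A6: no single fragment contains all of {A4, A6}, and the restricted closure of {A4} across the fragments never reaches {A6}.
A3 → A6 is preserved.
A3, A6 → A1, A5 is preserved.
A2, A5 → A4 is preserved.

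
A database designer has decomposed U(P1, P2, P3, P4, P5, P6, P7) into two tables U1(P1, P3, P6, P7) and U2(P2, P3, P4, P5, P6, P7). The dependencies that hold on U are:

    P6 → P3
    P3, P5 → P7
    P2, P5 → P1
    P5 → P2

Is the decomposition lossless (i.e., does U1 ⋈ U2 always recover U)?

No

Common attributes: U1 ∩ U2 = {P3, P6, P7}.
No dependency enlarges {P3, P6, P7}, so (P3, P6, P7)⁺ = {P3, P6, P7}.
The closure contains neither all of U1 = {P1, P3, P6, P7} nor all of U2 = {P2, P3, P4, P5, P6, P7}, so the common attributes are not a superkey of either fragment. The join is lossy.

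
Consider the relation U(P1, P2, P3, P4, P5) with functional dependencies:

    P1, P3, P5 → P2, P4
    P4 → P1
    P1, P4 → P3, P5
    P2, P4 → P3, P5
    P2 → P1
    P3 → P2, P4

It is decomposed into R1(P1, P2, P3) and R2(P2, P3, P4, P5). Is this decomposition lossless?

Common attributes: R1 ∩ R2 = {P2, P3}.
Closure of {P2, P3}: P2 → P1 applies, adding P1; P3 → P2, P4 applies, adding P4; P1, P4 → P3, P5 applies, adding P5. So (P2, P3)⁺ = {P1, P2, P3, P4, P5}.
This closure contains every attribute of R1, so R1 ∩ R2 → R1. The join is lossless.

Yes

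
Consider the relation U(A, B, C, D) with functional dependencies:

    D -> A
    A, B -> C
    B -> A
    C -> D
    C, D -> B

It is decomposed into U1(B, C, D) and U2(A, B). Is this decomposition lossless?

Common attributes: U1 ∩ U2 = {B}.
Closure of {B}: B → A applies, adding A; A, B → C applies, adding C; C → D applies, adding D. So (B)⁺ = {A, B, C, D}.
This closure contains every attribute of U1, so U1 ∩ U2 → U1. The join is lossless.

Yes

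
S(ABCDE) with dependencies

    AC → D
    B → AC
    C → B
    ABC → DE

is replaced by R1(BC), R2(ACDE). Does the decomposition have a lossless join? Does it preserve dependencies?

Lossless test: (C)⁺ = {ABCDE}, which contains all of one fragment — lossless.
Dependency preservation: B → AC; ABC → DE are not contained in any single fragment, but the restricted closure of each left-hand side across the fragments still reaches the right-hand side; the remaining FDs each lie inside some fragment. All dependencies are preserved.

lossless and dependency-preserving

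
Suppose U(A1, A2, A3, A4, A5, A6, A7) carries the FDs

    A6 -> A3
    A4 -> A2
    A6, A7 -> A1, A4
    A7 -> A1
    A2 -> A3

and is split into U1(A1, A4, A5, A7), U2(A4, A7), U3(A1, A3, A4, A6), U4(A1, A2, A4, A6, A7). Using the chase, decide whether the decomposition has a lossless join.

Chase test. Columns are A1, A2, A3, A4, A5, A6, A7; row i has aⱼ where attribute j ∈ Ui, else bᵢⱼ.
Initial tableau (one row per fragment):
  row 1: a1 b12 b13 a4 a5 b16 a7
  row 2: b21 b22 b23 a4 b25 b26 a7
  row 3: a1 b32 a3 a4 b35 a6 b37
  row 4: a1 a2 b43 a4 b45 a6 a7
Rows 3 and 4 agree on A6; apply A6→A3 and equate their A3 entries.
Rows 1 and 2 agree on A4; apply A4→A2 and equate their A2 entries.
Rows 1 and 3 agree on A4; apply A4→A2 and equate their A2 entries.
Rows 1 and 4 agree on A4; apply A4→A2 and equate their A2 entries.
Rows 1 and 2 agree on A7; apply A7→A1 and equate their A1 entries.
Rows 1 and 2 agree on A2; apply A2→A3 and equate their A3 entries.
Rows 1 and 3 agree on A2; apply A2→A3 and equate their A3 entries.
No row becomes fully distinguished — the join is lossy.

No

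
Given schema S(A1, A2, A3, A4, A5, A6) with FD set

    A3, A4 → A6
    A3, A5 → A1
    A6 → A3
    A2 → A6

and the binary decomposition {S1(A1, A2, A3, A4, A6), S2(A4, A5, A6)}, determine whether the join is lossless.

Common attributes: S1 ∩ S2 = {A4, A6}.
Closure of {A4, A6}: A6 → A3 applies, adding A3. So (A4, A6)⁺ = {A3, A4, A6}.
The closure contains neither all of S1 = {A1, A2, A3, A4, A6} nor all of S2 = {A4, A5, A6}, so the common attributes are not a superkey of either fragment. The join is lossy.

No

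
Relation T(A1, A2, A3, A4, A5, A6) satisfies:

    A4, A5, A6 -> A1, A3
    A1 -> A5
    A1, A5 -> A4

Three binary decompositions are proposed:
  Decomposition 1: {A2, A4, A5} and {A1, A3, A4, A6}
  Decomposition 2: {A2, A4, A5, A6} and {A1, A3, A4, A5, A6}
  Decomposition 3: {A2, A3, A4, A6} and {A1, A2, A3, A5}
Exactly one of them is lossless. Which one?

Decomposition 1: common = {A4}, closure = {A4} → lossy.
Decomposition 2: common = {A4, A5, A6}, closure = {A1, A3, A4, A5, A6} → lossless.
Decomposition 3: common = {A2, A3}, closure = {A2, A3} → lossy.

Decomposition 2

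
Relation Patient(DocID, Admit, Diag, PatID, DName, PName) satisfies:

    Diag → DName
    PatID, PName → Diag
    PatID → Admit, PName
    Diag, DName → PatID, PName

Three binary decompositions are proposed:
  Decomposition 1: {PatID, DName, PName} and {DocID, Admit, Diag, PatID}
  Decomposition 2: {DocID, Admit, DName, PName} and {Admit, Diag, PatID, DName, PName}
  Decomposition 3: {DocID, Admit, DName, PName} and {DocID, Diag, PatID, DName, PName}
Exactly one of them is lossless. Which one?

Decomposition 1

Decomposition 1: common = {PatID}, closure = {Admit, Diag, PatID, DName, PName} → lossless.
Decomposition 2: common = {Admit, DName, PName}, closure = {Admit, DName, PName} → lossy.
Decomposition 3: common = {DocID, DName, PName}, closure = {DocID, DName, PName} → lossy.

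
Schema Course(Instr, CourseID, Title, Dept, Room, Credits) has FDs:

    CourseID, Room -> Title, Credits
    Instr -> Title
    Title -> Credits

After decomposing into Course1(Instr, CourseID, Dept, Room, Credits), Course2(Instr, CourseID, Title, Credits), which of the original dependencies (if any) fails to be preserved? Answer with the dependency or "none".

CourseID, Room -> Title, Credits

Check CourseID, Room → Title, Credits: no single fragment contains all of {CourseID, Title, Room, Credits}, and the restricted closure of {CourseID, Room} across the fragments never reaches {Title, Credits}.
Instr → Title is preserved.
Title → Credits is preserved.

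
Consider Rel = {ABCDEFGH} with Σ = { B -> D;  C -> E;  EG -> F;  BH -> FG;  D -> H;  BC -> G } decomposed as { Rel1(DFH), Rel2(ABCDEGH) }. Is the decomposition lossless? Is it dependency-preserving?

Lossless test: (DH)⁺ = {DH}, which is a superkey of neither fragment — lossy.
Dependency preservation: the restricted closure of {EG} across the fragments never reaches {F}, so EG → F cannot be enforced without a join — not preserved.

lossy and not dependency-preserving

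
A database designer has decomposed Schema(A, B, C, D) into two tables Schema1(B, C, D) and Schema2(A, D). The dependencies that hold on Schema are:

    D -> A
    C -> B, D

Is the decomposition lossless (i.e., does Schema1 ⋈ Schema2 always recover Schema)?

Yes

Common attributes: Schema1 ∩ Schema2 = {D}.
Closure of {D}: D → A applies, adding A. So (D)⁺ = {A, D}.
This closure contains every attribute of Schema2, so Schema1 ∩ Schema2 → Schema2. The join is lossless.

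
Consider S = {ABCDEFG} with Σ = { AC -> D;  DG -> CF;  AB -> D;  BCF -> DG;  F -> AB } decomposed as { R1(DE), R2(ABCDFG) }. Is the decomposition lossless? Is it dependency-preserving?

lossy but dependency-preserving

Lossless test: (D)⁺ = {D}, which is a superkey of neither fragment — lossy.
Dependency preservation: every FD's attributes lie within a single fragment, so each can be enforced locally — preserved.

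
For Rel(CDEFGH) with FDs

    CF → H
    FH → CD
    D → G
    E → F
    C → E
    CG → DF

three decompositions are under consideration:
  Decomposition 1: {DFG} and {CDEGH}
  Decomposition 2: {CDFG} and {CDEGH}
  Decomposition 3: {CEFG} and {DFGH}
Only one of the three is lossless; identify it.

Decomposition 1: common = {DG}, closure = {DG} → lossy.
Decomposition 2: common = {CDG}, closure = {CDEFGH} → lossless.
Decomposition 3: common = {FG}, closure = {FG} → lossy.

Decomposition 2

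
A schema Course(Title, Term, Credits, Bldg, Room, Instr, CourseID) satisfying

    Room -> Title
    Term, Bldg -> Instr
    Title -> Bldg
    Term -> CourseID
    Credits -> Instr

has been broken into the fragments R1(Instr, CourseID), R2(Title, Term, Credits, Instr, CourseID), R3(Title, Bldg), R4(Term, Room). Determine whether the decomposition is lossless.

No

Chase test. Columns are Title, Term, Credits, Bldg, Room, Instr, CourseID; row i has aⱼ where attribute j ∈ Ri, else bᵢⱼ.
Initial tableau (one row per fragment):
  row 1: b11 b12 b13 b14 b15 a6 a7
  row 2: a1 a2 a3 b24 b25 a6 a7
  row 3: a1 b32 b33 a4 b35 b36 b37
  row 4: b41 a2 b43 b44 a5 b46 b47
Rows 2 and 3 agree on Title; apply Title→Bldg and equate their Bldg entries.
Rows 2 and 4 agree on Term; apply Term→CourseID and equate their CourseID entries.
No row becomes fully distinguished — the join is lossy.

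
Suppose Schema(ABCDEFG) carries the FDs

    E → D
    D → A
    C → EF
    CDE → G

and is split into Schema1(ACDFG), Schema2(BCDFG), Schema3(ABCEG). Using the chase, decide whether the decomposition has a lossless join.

Chase test. Columns are ABCDEFG; row i has aⱼ where attribute j ∈ Schemai, else bᵢⱼ.
Initial tableau (one row per fragment):
  row 1: a1 b12 a3 a4 b15 a6 a7
  row 2: b21 a2 a3 a4 b25 a6 a7
  row 3: a1 a2 a3 b34 a5 b36 a7
Rows 1 and 2 agree on D; apply D→A and equate their A entries.
Rows 1 and 2 agree on C; apply C→EF and equate their EF entries.
Rows 1 and 3 agree on C; apply C→EF and equate their EF entries.
Rows 1 and 3 agree on E; apply E→D and equate their D entries.
Row 2 is now all distinguished symbols — the join is lossless.

Yes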